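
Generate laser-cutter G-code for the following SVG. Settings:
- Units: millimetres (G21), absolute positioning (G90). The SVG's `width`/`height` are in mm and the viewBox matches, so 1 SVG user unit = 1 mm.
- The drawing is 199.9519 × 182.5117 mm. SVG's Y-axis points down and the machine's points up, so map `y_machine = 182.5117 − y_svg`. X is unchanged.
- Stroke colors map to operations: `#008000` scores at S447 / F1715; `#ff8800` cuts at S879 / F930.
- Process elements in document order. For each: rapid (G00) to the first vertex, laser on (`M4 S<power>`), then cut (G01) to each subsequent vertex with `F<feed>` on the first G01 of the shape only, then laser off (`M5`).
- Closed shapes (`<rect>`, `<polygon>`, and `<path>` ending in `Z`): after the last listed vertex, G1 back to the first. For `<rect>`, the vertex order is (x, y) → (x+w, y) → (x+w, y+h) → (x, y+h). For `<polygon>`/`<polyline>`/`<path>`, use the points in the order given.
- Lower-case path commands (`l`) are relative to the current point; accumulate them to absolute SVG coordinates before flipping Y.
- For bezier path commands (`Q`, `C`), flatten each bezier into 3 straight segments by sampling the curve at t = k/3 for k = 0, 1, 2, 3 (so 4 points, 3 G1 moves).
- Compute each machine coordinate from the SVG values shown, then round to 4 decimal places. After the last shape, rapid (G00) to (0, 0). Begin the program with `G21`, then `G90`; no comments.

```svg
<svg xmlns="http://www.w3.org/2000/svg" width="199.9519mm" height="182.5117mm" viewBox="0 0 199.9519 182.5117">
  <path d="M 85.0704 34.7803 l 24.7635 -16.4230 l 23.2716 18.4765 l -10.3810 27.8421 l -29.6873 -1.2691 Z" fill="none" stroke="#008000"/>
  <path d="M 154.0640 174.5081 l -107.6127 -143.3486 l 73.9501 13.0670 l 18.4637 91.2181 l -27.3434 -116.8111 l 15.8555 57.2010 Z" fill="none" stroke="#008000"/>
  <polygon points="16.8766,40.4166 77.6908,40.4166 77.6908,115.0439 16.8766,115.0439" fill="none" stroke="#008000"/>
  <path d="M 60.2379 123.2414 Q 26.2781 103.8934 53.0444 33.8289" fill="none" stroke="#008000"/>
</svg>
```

G21
G90
G00 X85.0704 Y147.7314
M4 S447
G01 X109.8339 Y164.1544 F1715
G01 X133.1055 Y145.6779
G01 X122.7245 Y117.8358
G01 X93.0372 Y119.1049
G01 X85.0704 Y147.7314
M5
G00 X154.0640 Y8.0036
M4 S447
G01 X46.4513 Y151.3522 F1715
G01 X120.4014 Y138.2852
G01 X138.8651 Y47.0671
G01 X111.5217 Y163.8782
G01 X127.3772 Y106.6772
G01 X154.0640 Y8.0036
M5
G00 X16.8766 Y142.0951
M4 S447
G01 X77.6908 Y142.0951 F1715
G01 X77.6908 Y67.4678
G01 X16.8766 Y67.4678
G01 X16.8766 Y142.0951
M5
G00 X60.2379 Y59.2703
M4 S447
G01 X44.3454 Y77.8041 F1715
G01 X41.9475 Y107.6083
G01 X53.0444 Y148.6828
M5
G00 X0.0000 Y0.0000

1 u = 1 mm; y_m = 182.5117 − y.

[1] `<path>` regular polygon, #008000→score S447 F1715: (85.0704,147.7314) → (109.8339,164.1544) → (133.1055,145.6779) → (122.7245,117.8358) → (93.0372,119.1049) → (85.0704,147.7314) (closed)

[2] `<path>` closed polygon, #008000→score S447 F1715: (154.0640,8.0036) → (46.4513,151.3522) → (120.4014,138.2852) → (138.8651,47.0671) → (111.5217,163.8782) → (127.3772,106.6772) → (154.0640,8.0036) (closed)

[3] `<polygon>` rectangle, #008000→score S447 F1715: (16.8766,142.0951) → (77.6908,142.0951) → (77.6908,67.4678) → (16.8766,67.4678) → (16.8766,142.0951) (closed)

[4] `<path>` quadratic bezier, #008000→score S447 F1715: (60.2379,59.2703) → (44.3454,77.8041) → (41.9475,107.6083) → (53.0444,148.6828)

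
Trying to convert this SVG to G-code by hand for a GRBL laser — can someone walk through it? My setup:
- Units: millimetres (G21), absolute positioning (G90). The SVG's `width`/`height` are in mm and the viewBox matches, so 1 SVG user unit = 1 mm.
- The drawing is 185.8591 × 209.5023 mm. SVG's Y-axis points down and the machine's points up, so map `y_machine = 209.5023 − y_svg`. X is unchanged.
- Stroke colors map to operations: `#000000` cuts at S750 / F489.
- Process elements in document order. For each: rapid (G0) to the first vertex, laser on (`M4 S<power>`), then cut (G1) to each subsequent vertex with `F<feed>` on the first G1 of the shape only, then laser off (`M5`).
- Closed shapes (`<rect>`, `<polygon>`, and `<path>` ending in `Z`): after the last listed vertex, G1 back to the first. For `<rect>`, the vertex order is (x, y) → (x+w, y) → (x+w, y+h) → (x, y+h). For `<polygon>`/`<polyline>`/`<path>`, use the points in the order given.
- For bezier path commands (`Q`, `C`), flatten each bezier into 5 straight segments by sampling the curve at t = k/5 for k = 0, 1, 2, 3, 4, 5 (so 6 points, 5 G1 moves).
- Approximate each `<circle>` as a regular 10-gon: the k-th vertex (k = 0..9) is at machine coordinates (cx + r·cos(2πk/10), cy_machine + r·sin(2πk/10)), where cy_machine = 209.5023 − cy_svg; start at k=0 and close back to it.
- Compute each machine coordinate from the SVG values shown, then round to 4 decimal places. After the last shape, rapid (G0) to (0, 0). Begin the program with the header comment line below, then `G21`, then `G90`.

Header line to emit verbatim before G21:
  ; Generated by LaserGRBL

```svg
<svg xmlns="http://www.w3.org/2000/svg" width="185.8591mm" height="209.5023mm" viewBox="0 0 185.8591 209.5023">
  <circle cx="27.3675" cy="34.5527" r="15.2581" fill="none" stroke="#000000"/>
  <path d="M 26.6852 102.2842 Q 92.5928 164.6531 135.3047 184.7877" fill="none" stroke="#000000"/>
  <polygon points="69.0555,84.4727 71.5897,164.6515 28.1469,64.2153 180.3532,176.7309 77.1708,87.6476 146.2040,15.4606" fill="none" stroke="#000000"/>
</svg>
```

; Generated by LaserGRBL
G21
G90
G0 X42.6256 Y174.9496
M4 S750
G1 X39.7116 Y183.9181 F489
G1 X32.0825 Y189.4609
G1 X22.6525 Y189.4609
G1 X15.0234 Y183.9181
G1 X12.1094 Y174.9496
G1 X15.0234 Y165.9811
G1 X22.6525 Y160.4383
G1 X32.0825 Y160.4383
G1 X39.7116 Y165.9811
G1 X42.6256 Y174.9496
M5
G0 X26.6852 Y107.2181
M4 S750
G1 X52.1204 Y83.9599 F489
G1 X75.7000 Y64.0805
G1 X97.4239 Y47.5798
G1 X117.2921 Y34.4578
G1 X135.3047 Y24.7146
M5
G0 X69.0555 Y125.0296
M4 S750
G1 X71.5897 Y44.8508 F489
G1 X28.1469 Y145.2870
G1 X180.3532 Y32.7714
G1 X77.1708 Y121.8547
G1 X146.2040 Y194.0417
G1 X69.0555 Y125.0296
M5
G0 X0.0000 Y0.0000

Since the viewBox matches the mm dimensions, user units are millimetres directly. The only transform is the Y-flip y_m = 209.5023 − y_svg.

Shape 1 is a circle drawn with `<circle>`. Its stroke #000000 means cut at S750, F489. After flipping Y the toolpath is (42.6256,174.9496) → (39.7116,183.9181) → (32.0825,189.4609) → (22.6525,189.4609) → (15.0234,183.9181) → (12.1094,174.9496) → (15.0234,165.9811) → (22.6525,160.4383) → (32.0825,160.4383) → (39.7116,165.9811) → (42.6256,174.9496), returning to the start.

Shape 2 is a quadratic bezier drawn with `<path>`. Its stroke #000000 means cut at S750, F489. After flipping Y the toolpath is (26.6852,107.2181) → (52.1204,83.9599) → (75.7000,64.0805) → (97.4239,47.5798) → (117.2921,34.4578) → (135.3047,24.7146).

Shape 3 is a closed polygon drawn with `<polygon>`. Its stroke #000000 means cut at S750, F489. After flipping Y the toolpath is (69.0555,125.0296) → (71.5897,44.8508) → (28.1469,145.2870) → (180.3532,32.7714) → (77.1708,121.8547) → (146.2040,194.0417) → (69.0555,125.0296), returning to the start.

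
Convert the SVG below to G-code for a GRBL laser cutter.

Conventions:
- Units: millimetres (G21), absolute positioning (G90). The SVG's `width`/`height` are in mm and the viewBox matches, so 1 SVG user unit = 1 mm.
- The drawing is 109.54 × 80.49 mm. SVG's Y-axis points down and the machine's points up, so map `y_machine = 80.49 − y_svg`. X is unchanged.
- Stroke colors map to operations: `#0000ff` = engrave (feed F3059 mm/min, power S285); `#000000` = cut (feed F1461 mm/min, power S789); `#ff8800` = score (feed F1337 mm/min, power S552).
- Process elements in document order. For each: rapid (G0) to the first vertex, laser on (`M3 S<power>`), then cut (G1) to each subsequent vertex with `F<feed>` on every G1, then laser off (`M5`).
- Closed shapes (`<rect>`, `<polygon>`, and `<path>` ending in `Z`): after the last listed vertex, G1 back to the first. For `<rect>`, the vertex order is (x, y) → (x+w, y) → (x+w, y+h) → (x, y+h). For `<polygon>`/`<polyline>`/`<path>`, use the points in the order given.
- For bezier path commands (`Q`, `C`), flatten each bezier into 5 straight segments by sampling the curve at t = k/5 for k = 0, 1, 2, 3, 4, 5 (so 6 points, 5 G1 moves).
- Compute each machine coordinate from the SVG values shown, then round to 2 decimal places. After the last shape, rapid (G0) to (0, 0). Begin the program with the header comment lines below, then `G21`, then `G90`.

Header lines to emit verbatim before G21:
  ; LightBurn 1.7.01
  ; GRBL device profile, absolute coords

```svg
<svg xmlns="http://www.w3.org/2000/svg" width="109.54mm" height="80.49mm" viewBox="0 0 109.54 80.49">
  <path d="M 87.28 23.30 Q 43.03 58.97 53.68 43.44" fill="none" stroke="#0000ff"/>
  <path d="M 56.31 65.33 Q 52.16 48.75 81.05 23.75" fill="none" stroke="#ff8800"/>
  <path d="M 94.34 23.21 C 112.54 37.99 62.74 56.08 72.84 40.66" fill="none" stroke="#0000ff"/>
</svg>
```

; LightBurn 1.7.01
; GRBL device profile, absolute coords
G21
G90
G0 X87.28 Y57.19
M3 S285
G1 X71.78 Y44.97 F3059
G1 X60.66 Y36.85 F3059
G1 X53.94 Y32.82 F3059
G1 X51.62 Y32.89 F3059
G1 X53.68 Y37.05 F3059
M5
G0 X56.31 Y15.16
M3 S552
G1 X55.97 Y22.13 F1337
G1 X58.28 Y29.77 F1337
G1 X63.22 Y38.09 F1337
G1 X70.82 Y47.08 F1337
G1 X81.05 Y56.74 F1337
M5
G0 X94.34 Y57.28
M3 S285
G1 X98.12 Y48.31 F3059
G1 X91.73 Y40.31 F3059
G1 X81.29 Y35.05 F3059
G1 X72.94 Y34.30 F3059
G1 X72.84 Y39.83 F3059
M5
G0 X0.00 Y0.00

viewBox `0 0 109.54 80.49` with mm width/height → 1 unit = 1 mm. Flip: y_m = 80.49 − y_svg.

**Shape 1** — `<path>` quadratic bezier, stroke `#0000ff` → engrave (S285, F3059). Control points (SVG): P0=(87.28,23.30), P1=(43.03,58.97), P2=(53.68,43.44); sampled at t=k/5. Machine vertices: (87.28,57.19) → (71.78,44.97) → (60.66,36.85) → (53.94,32.82) → (51.62,32.89) → (53.68,37.05). Open path.

**Shape 2** — `<path>` quadratic bezier, stroke `#ff8800` → score (S552, F1337). Control points (SVG): P0=(56.31,65.33), P1=(52.16,48.75), P2=(81.05,23.75); sampled at t=k/5. Machine vertices: (56.31,15.16) → (55.97,22.13) → (58.28,29.77) → (63.22,38.09) → (70.82,47.08) → (81.05,56.74). Open path.

**Shape 3** — `<path>` cubic bezier, stroke `#0000ff` → engrave (S285, F3059). Control points (SVG): P0=(94.34,23.21), P1=(112.54,37.99), P2=(62.74,56.08), P3=(72.84,40.66); sampled at t=k/5. Machine vertices: (94.34,57.28) → (98.12,48.31) → (91.73,40.31) → (81.29,35.05) → (72.94,34.30) → (72.84,39.83). Open path.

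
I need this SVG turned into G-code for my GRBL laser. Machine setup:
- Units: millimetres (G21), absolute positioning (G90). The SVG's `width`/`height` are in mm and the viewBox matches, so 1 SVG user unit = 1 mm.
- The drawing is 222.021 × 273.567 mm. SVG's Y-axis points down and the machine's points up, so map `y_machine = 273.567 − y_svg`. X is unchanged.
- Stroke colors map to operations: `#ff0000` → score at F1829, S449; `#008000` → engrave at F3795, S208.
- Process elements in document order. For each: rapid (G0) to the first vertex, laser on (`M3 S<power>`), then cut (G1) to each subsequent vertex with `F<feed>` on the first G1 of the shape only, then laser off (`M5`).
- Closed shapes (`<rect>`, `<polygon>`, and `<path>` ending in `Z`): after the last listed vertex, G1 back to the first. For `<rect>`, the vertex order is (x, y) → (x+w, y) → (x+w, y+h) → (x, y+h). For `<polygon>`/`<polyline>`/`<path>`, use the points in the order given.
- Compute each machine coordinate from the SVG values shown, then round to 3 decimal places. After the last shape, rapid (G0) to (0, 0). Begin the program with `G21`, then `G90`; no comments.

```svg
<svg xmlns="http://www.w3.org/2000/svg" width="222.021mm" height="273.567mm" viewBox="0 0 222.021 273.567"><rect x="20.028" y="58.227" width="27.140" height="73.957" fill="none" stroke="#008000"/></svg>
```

viewBox `0 0 222.021 273.567` with mm width/height → 1 unit = 1 mm. Flip: y_m = 273.567 − y_svg.

**Shape 1** — `<rect>` rectangle, stroke `#008000` → engrave (S208, F3795). Machine vertices: (20.028,215.340) → (47.168,215.340) → (47.168,141.383) → (20.028,141.383) → (20.028,215.340). Closed: final G1 returns to the first vertex.

G21
G90
G0 X20.028 Y215.340
M3 S208
G1 X47.168 Y215.340 F3795
G1 X47.168 Y141.383
G1 X20.028 Y141.383
G1 X20.028 Y215.340
M5
G0 X0.000 Y0.000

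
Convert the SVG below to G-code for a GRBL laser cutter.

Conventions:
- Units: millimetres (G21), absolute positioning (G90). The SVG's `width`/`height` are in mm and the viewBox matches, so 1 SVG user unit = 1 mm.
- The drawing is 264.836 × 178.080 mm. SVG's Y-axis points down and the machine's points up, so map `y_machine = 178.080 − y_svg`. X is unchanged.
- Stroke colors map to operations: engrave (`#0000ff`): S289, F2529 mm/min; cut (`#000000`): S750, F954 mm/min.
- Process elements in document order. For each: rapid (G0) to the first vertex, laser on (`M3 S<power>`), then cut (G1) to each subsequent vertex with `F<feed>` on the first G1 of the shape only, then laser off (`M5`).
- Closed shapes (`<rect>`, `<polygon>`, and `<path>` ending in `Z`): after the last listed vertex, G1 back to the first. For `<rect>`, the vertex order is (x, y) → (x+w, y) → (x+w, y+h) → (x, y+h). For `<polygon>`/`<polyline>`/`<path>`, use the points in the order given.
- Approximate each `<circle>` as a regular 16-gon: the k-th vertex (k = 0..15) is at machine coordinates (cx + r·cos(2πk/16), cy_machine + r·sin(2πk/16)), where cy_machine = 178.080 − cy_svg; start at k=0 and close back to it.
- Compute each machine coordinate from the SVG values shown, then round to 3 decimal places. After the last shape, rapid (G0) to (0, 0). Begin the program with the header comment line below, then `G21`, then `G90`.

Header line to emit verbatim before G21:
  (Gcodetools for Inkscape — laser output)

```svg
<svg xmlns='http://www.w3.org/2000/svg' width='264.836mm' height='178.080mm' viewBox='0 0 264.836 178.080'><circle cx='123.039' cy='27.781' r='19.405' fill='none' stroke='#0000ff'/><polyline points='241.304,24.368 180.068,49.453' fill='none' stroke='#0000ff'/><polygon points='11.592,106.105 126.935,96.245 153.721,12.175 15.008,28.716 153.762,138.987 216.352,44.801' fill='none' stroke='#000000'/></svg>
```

1 u = 1 mm; y_m = 178.080 − y.

[1] `<circle>` circle, #0000ff→engrave S289 F2529: (142.444,150.299) → (140.967,157.725) → (136.760,164.020) → (130.465,168.227) → (123.039,169.704) → (115.613,168.227) → (109.318,164.020) → (105.111,157.725) → (103.634,150.299) → (105.111,142.873) → (109.318,136.578) → (115.613,132.371) → (123.039,130.894) → (130.465,132.371) → (136.760,136.578) → (140.967,142.873) → (142.444,150.299) (closed)

[2] `<polyline>` line segment, #0000ff→engrave S289 F2529: (241.304,153.712) → (180.068,128.627)

[3] `<polygon>` closed polygon, #000000→cut S750 F954: (11.592,71.975) → (126.935,81.835) → (153.721,165.905) → (15.008,149.364) → (153.762,39.093) → (216.352,133.279) → (11.592,71.975) (closed)

(Gcodetools for Inkscape — laser output)
G21
G90
G0 X142.444 Y150.299
M3 S289
G1 X140.967 Y157.725 F2529
G1 X136.760 Y164.020
G1 X130.465 Y168.227
G1 X123.039 Y169.704
G1 X115.613 Y168.227
G1 X109.318 Y164.020
G1 X105.111 Y157.725
G1 X103.634 Y150.299
G1 X105.111 Y142.873
G1 X109.318 Y136.578
G1 X115.613 Y132.371
G1 X123.039 Y130.894
G1 X130.465 Y132.371
G1 X136.760 Y136.578
G1 X140.967 Y142.873
G1 X142.444 Y150.299
M5
G0 X241.304 Y153.712
M3 S289
G1 X180.068 Y128.627 F2529
M5
G0 X11.592 Y71.975
M3 S750
G1 X126.935 Y81.835 F954
G1 X153.721 Y165.905
G1 X15.008 Y149.364
G1 X153.762 Y39.093
G1 X216.352 Y133.279
G1 X11.592 Y71.975
M5
G0 X0.000 Y0.000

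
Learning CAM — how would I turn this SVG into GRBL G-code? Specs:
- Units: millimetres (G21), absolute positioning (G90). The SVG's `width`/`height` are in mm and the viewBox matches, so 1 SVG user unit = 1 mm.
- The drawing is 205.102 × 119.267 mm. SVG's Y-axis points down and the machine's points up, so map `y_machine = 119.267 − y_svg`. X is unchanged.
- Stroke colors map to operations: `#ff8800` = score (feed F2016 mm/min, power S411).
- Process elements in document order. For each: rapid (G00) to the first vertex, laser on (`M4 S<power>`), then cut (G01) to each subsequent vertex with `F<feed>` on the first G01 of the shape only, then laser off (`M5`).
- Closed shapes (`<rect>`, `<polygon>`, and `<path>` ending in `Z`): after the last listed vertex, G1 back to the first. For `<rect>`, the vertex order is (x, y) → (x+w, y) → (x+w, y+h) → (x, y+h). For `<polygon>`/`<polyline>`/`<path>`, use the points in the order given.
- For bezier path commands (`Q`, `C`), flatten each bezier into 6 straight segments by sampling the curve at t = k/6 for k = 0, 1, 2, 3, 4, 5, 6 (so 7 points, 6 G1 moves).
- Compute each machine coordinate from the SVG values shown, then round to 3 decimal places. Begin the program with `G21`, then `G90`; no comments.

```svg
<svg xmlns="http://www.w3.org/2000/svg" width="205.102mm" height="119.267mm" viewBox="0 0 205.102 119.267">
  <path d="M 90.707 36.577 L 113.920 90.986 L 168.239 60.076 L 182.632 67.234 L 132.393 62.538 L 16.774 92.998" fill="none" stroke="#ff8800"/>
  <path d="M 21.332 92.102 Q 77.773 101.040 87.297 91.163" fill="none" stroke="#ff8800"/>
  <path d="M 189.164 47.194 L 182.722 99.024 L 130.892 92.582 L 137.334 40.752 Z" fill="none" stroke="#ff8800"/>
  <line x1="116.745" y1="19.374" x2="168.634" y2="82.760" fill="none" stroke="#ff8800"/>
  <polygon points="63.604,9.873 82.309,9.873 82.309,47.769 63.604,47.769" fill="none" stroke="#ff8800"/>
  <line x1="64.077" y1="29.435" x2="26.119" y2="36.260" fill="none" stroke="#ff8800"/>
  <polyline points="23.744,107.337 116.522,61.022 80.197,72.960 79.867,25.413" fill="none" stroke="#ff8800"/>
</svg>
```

G21
G90
G00 X90.707 Y82.690
M4 S411
G01 X113.920 Y28.281 F2016
G01 X168.239 Y59.191
G01 X182.632 Y52.033
G01 X132.393 Y56.729
G01 X16.774 Y26.269
M5
G00 X21.332 Y27.165
M4 S411
G01 X38.842 Y24.708 F2016
G01 X53.746 Y23.297
G01 X66.044 Y22.931
G01 X75.735 Y23.610
G01 X82.819 Y25.334
G01 X87.297 Y28.104
M5
G00 X189.164 Y72.073
M4 S411
G01 X182.722 Y20.243 F2016
G01 X130.892 Y26.685
G01 X137.334 Y78.515
G01 X189.164 Y72.073
M5
G00 X116.745 Y99.893
M4 S411
G01 X168.634 Y36.507 F2016
M5
G00 X63.604 Y109.394
M4 S411
G01 X82.309 Y109.394 F2016
G01 X82.309 Y71.498
G01 X63.604 Y71.498
G01 X63.604 Y109.394
M5
G00 X64.077 Y89.832
M4 S411
G01 X26.119 Y83.007 F2016
M5
G00 X23.744 Y11.930
M4 S411
G01 X116.522 Y58.245 F2016
G01 X80.197 Y46.307
G01 X79.867 Y93.854
M5

1 u = 1 mm; y_m = 119.267 − y.

[1] `<path>` open polyline, #ff8800→score S411 F2016: (90.707,82.690) → (113.920,28.281) → (168.239,59.191) → (182.632,52.033) → (132.393,56.729) → (16.774,26.269)

[2] `<path>` quadratic bezier, #ff8800→score S411 F2016: (21.332,27.165) → (38.842,24.708) → (53.746,23.297) → (66.044,22.931) → (75.735,23.610) → (82.819,25.334) → (87.297,28.104)

[3] `<path>` regular polygon, #ff8800→score S411 F2016: (189.164,72.073) → (182.722,20.243) → (130.892,26.685) → (137.334,78.515) → (189.164,72.073) (closed)

[4] `<line>` line segment, #ff8800→score S411 F2016: (116.745,99.893) → (168.634,36.507)

[5] `<polygon>` rectangle, #ff8800→score S411 F2016: (63.604,109.394) → (82.309,109.394) → (82.309,71.498) → (63.604,71.498) → (63.604,109.394) (closed)

[6] `<line>` line segment, #ff8800→score S411 F2016: (64.077,89.832) → (26.119,83.007)

[7] `<polyline>` open polyline, #ff8800→score S411 F2016: (23.744,11.930) → (116.522,58.245) → (80.197,46.307) → (79.867,93.854)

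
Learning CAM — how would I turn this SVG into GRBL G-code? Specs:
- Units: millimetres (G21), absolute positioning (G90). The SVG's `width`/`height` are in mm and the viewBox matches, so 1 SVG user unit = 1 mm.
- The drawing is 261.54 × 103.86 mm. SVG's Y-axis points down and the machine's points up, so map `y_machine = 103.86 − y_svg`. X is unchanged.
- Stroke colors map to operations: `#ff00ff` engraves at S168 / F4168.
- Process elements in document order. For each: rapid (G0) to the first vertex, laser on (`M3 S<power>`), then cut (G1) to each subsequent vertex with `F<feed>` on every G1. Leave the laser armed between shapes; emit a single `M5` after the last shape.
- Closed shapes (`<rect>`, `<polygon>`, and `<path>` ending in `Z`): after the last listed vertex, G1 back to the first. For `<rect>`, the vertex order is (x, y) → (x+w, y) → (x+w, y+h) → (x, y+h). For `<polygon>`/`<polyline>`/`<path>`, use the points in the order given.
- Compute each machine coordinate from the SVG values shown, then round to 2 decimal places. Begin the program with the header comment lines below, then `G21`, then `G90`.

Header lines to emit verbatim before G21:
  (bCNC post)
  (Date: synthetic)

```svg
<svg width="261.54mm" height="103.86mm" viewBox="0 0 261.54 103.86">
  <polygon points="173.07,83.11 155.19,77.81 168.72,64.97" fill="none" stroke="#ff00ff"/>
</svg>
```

(bCNC post)
(Date: synthetic)
G21
G90
G0 X173.07 Y20.75
M3 S168
G1 X155.19 Y26.05 F4168
G1 X168.72 Y38.89 F4168
G1 X173.07 Y20.75 F4168
M5

Since the viewBox matches the mm dimensions, user units are millimetres directly. The only transform is the Y-flip y_m = 103.86 − y_svg.

Shape 1 is a regular polygon drawn with `<polygon>`. Its stroke #ff00ff means engrave at S168, F4168. After flipping Y the toolpath is (173.07,20.75) → (155.19,26.05) → (168.72,38.89) → (173.07,20.75), returning to the start.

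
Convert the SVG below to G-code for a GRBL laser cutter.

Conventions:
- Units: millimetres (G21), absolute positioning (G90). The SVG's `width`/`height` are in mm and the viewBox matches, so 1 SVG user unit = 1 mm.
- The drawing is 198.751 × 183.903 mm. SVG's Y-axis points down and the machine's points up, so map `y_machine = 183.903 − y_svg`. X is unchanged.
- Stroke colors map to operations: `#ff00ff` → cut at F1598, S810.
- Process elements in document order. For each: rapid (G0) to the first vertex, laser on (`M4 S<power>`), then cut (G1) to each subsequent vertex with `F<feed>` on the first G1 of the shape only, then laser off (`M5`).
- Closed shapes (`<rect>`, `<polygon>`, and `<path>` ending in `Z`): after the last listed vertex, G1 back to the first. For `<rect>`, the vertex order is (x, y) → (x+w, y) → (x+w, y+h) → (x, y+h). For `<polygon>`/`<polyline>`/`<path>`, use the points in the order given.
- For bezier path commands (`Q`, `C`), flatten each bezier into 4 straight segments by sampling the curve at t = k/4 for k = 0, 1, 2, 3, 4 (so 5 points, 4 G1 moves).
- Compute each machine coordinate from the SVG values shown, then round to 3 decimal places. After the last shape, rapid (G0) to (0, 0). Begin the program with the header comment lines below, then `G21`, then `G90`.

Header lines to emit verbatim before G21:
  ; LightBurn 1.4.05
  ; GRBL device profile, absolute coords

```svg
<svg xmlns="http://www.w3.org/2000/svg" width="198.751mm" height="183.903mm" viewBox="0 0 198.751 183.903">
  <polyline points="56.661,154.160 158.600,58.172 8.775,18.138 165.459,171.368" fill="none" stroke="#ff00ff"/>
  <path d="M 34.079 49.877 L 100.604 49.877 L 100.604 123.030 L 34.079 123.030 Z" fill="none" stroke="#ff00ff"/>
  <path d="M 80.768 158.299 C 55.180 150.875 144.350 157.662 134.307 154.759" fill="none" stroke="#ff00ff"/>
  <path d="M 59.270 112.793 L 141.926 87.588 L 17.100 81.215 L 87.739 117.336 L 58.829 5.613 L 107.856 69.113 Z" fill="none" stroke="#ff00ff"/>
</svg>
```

; LightBurn 1.4.05
; GRBL device profile, absolute coords
G21
G90
G0 X56.661 Y29.743
M4 S810
G1 X158.600 Y125.731 F1598
G1 X8.775 Y165.765
G1 X165.459 Y12.535
M5
G0 X34.079 Y134.026
M4 S810
G1 X100.604 Y134.026 F1598
G1 X100.604 Y60.873
G1 X34.079 Y60.873
G1 X34.079 Y134.026
M5
G0 X80.768 Y25.604
M4 S810
G1 X79.751 Y28.881 F1598
G1 X101.708 Y29.069
G1 X126.580 Y28.410
G1 X134.307 Y29.144
M5
G0 X59.270 Y71.110
M4 S810
G1 X141.926 Y96.315 F1598
G1 X17.100 Y102.688
G1 X87.739 Y66.567
G1 X58.829 Y178.290
G1 X107.856 Y114.790
G1 X59.270 Y71.110
M5
G0 X0.000 Y0.000

viewBox `0 0 198.751 183.903` with mm width/height → 1 unit = 1 mm. Flip: y_m = 183.903 − y_svg.

**Shape 1** — `<polyline>` open polyline, stroke `#ff00ff` → cut (S810, F1598). Machine vertices: (56.661,29.743) → (158.600,125.731) → (8.775,165.765) → (165.459,12.535). Open path.

**Shape 2** — `<path>` rectangle, stroke `#ff00ff` → cut (S810, F1598). Machine vertices: (34.079,134.026) → (100.604,134.026) → (100.604,60.873) → (34.079,60.873) → (34.079,134.026). Closed: final G1 returns to the first vertex.

**Shape 3** — `<path>` cubic bezier, stroke `#ff00ff` → cut (S810, F1598). Control points (SVG): P0=(80.768,158.299), P1=(55.180,150.875), P2=(144.350,157.662), P3=(134.307,154.759); sampled at t=k/4. Machine vertices: (80.768,25.604) → (79.751,28.881) → (101.708,29.069) → (126.580,28.410) → (134.307,29.144). Open path.

**Shape 4** — `<path>` closed polygon, stroke `#ff00ff` → cut (S810, F1598). Machine vertices: (59.270,71.110) → (141.926,96.315) → (17.100,102.688) → (87.739,66.567) → (58.829,178.290) → (107.856,114.790) → (59.270,71.110). Closed: final G1 returns to the first vertex.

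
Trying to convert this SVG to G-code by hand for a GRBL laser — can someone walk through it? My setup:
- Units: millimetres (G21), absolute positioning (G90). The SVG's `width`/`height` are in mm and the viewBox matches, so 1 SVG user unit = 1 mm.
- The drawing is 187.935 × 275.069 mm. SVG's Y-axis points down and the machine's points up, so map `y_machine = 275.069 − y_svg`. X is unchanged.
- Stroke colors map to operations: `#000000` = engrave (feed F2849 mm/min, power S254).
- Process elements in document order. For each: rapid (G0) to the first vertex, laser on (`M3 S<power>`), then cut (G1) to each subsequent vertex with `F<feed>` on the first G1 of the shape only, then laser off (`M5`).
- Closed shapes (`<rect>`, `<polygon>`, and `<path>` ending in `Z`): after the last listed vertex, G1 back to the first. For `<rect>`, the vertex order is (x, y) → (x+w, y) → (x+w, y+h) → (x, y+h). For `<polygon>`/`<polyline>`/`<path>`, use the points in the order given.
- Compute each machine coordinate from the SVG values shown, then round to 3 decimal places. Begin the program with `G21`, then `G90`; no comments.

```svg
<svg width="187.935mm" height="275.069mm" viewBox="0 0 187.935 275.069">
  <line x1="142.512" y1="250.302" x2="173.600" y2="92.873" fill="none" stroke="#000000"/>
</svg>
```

viewBox `0 0 187.935 275.069` with mm width/height → 1 unit = 1 mm. Flip: y_m = 275.069 − y_svg.

**Shape 1** — `<line>` line segment, stroke `#000000` → engrave (S254, F2849). Machine vertices: (142.512,24.767) → (173.600,182.196). Open path.

G21
G90
G0 X142.512 Y24.767
M3 S254
G1 X173.600 Y182.196 F2849
M5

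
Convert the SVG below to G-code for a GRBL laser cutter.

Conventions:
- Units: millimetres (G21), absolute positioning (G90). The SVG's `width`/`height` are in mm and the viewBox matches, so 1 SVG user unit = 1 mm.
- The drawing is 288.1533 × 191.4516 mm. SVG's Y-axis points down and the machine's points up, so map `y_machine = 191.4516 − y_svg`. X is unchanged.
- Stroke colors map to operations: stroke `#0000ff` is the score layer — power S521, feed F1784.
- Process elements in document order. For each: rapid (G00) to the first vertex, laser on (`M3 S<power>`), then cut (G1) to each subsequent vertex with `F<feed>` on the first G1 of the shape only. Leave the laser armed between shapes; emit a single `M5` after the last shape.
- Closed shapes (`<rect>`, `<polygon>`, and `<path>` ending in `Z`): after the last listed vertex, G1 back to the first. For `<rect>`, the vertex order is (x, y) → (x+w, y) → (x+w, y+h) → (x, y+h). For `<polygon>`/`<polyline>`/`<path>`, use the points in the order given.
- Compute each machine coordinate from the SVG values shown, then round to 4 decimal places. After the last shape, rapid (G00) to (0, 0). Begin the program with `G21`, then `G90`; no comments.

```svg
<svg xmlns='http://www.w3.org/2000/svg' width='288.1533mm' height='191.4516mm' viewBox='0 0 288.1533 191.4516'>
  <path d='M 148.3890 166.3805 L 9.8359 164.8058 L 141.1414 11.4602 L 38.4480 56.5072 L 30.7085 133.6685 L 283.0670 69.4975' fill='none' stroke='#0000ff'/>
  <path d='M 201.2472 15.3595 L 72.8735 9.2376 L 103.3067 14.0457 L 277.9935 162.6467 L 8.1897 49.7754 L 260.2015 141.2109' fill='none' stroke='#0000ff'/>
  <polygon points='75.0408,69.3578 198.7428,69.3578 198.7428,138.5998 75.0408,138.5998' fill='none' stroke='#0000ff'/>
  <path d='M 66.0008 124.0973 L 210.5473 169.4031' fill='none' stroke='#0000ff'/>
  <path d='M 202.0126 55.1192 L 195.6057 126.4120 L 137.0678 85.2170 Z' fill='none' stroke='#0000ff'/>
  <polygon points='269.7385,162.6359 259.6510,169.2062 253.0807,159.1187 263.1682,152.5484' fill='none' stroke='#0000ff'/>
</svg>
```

G21
G90
G00 X148.3890 Y25.0711
M3 S521
G1 X9.8359 Y26.6458 F1784
G1 X141.1414 Y179.9914
G1 X38.4480 Y134.9444
G1 X30.7085 Y57.7831
G1 X283.0670 Y121.9541
G00 X201.2472 Y176.0921
M3 S521
G1 X72.8735 Y182.2140 F1784
G1 X103.3067 Y177.4059
G1 X277.9935 Y28.8049
G1 X8.1897 Y141.6762
G1 X260.2015 Y50.2407
G00 X75.0408 Y122.0938
M3 S521
G1 X198.7428 Y122.0938 F1784
G1 X198.7428 Y52.8518
G1 X75.0408 Y52.8518
G1 X75.0408 Y122.0938
G00 X66.0008 Y67.3543
M3 S521
G1 X210.5473 Y22.0485 F1784
G00 X202.0126 Y136.3324
M3 S521
G1 X195.6057 Y65.0396 F1784
G1 X137.0678 Y106.2346
G1 X202.0126 Y136.3324
G00 X269.7385 Y28.8157
M3 S521
G1 X259.6510 Y22.2454 F1784
G1 X253.0807 Y32.3329
G1 X263.1682 Y38.9032
G1 X269.7385 Y28.8157
M5
G00 X0.0000 Y0.0000

1 u = 1 mm; y_m = 191.4516 − y.

[1] `<path>` open polyline, #0000ff→score S521 F1784: (148.3890,25.0711) → (9.8359,26.6458) → (141.1414,179.9914) → (38.4480,134.9444) → (30.7085,57.7831) → (283.0670,121.9541)

[2] `<path>` open polyline, #0000ff→score S521 F1784: (201.2472,176.0921) → (72.8735,182.2140) → (103.3067,177.4059) → (277.9935,28.8049) → (8.1897,141.6762) → (260.2015,50.2407)

[3] `<polygon>` rectangle, #0000ff→score S521 F1784: (75.0408,122.0938) → (198.7428,122.0938) → (198.7428,52.8518) → (75.0408,52.8518) → (75.0408,122.0938) (closed)

[4] `<path>` line segment, #0000ff→score S521 F1784: (66.0008,67.3543) → (210.5473,22.0485)

[5] `<path>` regular polygon, #0000ff→score S521 F1784: (202.0126,136.3324) → (195.6057,65.0396) → (137.0678,106.2346) → (202.0126,136.3324) (closed)

[6] `<polygon>` regular polygon, #0000ff→score S521 F1784: (269.7385,28.8157) → (259.6510,22.2454) → (253.0807,32.3329) → (263.1682,38.9032) → (269.7385,28.8157) (closed)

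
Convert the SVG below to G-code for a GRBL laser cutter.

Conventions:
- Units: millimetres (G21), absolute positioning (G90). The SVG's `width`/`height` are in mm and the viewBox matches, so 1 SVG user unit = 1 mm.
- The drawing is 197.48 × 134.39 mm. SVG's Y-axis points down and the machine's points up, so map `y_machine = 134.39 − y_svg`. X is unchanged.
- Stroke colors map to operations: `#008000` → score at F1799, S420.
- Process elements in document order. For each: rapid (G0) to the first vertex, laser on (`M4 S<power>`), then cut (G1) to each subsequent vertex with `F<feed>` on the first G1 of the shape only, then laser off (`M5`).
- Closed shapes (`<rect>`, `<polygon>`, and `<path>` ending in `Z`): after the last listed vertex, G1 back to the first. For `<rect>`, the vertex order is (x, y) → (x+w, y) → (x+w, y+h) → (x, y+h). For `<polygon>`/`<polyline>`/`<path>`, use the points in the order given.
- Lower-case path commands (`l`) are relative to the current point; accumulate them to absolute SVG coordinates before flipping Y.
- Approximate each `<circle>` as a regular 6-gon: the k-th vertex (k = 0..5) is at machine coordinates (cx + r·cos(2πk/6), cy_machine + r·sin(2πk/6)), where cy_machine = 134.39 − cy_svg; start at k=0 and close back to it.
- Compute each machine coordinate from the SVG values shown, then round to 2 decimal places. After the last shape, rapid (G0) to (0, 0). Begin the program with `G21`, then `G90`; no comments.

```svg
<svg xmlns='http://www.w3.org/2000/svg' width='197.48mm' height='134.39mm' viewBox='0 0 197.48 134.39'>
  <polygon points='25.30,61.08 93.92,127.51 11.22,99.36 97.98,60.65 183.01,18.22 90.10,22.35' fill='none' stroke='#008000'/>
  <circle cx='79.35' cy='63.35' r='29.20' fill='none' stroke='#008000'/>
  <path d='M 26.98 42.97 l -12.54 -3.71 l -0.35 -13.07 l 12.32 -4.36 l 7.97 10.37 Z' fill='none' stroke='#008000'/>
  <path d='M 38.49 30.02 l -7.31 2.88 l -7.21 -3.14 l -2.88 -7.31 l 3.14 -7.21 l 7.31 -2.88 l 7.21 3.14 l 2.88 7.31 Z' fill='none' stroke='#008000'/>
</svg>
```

viewBox `0 0 197.48 134.39` with mm width/height → 1 unit = 1 mm. Flip: y_m = 134.39 − y_svg.

**Shape 1** — `<polygon>` closed polygon, stroke `#008000` → score (S420, F1799). Machine vertices: (25.30,73.31) → (93.92,6.88) → (11.22,35.03) → (97.98,73.74) → (183.01,116.17) → (90.10,112.04) → (25.30,73.31). Closed: final G1 returns to the first vertex.

**Shape 2** — `<circle>` circle, stroke `#008000` → score (S420, F1799). Machine vertices: (108.55,71.04) → (93.95,96.33) → (64.75,96.33) → (50.15,71.04) → (64.75,45.75) → (93.95,45.75) → (108.55,71.04). Closed: final G1 returns to the first vertex.

**Shape 3** — `<path>` regular polygon, stroke `#008000` → score (S420, F1799). Machine vertices: (26.98,91.42) → (14.44,95.13) → (14.09,108.20) → (26.41,112.56) → (34.38,102.19) → (26.98,91.42). Closed: final G1 returns to the first vertex.

**Shape 4** — `<path>` regular polygon, stroke `#008000` → score (S420, F1799). Machine vertices: (38.49,104.37) → (31.18,101.49) → (23.97,104.63) → (21.09,111.94) → (24.23,119.15) → (31.54,122.03) → (38.75,118.89) → (41.63,111.58) → (38.49,104.37). Closed: final G1 returns to the first vertex.

G21
G90
G0 X25.30 Y73.31
M4 S420
G1 X93.92 Y6.88 F1799
G1 X11.22 Y35.03
G1 X97.98 Y73.74
G1 X183.01 Y116.17
G1 X90.10 Y112.04
G1 X25.30 Y73.31
M5
G0 X108.55 Y71.04
M4 S420
G1 X93.95 Y96.33 F1799
G1 X64.75 Y96.33
G1 X50.15 Y71.04
G1 X64.75 Y45.75
G1 X93.95 Y45.75
G1 X108.55 Y71.04
M5
G0 X26.98 Y91.42
M4 S420
G1 X14.44 Y95.13 F1799
G1 X14.09 Y108.20
G1 X26.41 Y112.56
G1 X34.38 Y102.19
G1 X26.98 Y91.42
M5
G0 X38.49 Y104.37
M4 S420
G1 X31.18 Y101.49 F1799
G1 X23.97 Y104.63
G1 X21.09 Y111.94
G1 X24.23 Y119.15
G1 X31.54 Y122.03
G1 X38.75 Y118.89
G1 X41.63 Y111.58
G1 X38.49 Y104.37
M5
G0 X0.00 Y0.00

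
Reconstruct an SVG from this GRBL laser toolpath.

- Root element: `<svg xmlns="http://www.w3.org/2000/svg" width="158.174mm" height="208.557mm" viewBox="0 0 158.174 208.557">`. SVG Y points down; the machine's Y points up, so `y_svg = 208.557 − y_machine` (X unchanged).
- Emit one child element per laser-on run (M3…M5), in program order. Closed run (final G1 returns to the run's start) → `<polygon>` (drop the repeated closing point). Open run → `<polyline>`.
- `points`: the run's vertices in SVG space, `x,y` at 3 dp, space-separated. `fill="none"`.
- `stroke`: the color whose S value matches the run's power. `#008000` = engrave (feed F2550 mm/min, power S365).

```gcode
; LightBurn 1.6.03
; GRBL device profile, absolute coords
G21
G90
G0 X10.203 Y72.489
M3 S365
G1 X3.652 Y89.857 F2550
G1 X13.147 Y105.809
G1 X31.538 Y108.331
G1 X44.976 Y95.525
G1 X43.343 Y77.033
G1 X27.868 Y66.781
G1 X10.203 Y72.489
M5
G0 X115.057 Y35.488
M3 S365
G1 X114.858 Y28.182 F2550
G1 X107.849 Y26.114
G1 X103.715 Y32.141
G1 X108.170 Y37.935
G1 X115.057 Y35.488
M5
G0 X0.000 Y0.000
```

Machine Y-up, SVG Y-down with viewBox height 208.557, so y_svg = 208.557 − y_machine; X carries over. Every run uses S365, so all elements get stroke `#008000` (engrave).

Run 1: The run returns to its start, so emit a `<polygon>` with points (Y-flipped): 10.203,136.068 3.652,118.700 13.147,102.748 31.538,100.226 44.976,113.032 43.343,131.524 27.868,141.776.

Run 2: The run returns to its start, so emit a `<polygon>` with points (Y-flipped): 115.057,173.069 114.858,180.375 107.849,182.443 103.715,176.416 108.170,170.622.

<svg xmlns="http://www.w3.org/2000/svg" width="158.174mm" height="208.557mm" viewBox="0 0 158.174 208.557">
  <polygon points="10.203,136.068 3.652,118.700 13.147,102.748 31.538,100.226 44.976,113.032 43.343,131.524 27.868,141.776" fill="none" stroke="#008000"/>
  <polygon points="115.057,173.069 114.858,180.375 107.849,182.443 103.715,176.416 108.170,170.622" fill="none" stroke="#008000"/>
</svg>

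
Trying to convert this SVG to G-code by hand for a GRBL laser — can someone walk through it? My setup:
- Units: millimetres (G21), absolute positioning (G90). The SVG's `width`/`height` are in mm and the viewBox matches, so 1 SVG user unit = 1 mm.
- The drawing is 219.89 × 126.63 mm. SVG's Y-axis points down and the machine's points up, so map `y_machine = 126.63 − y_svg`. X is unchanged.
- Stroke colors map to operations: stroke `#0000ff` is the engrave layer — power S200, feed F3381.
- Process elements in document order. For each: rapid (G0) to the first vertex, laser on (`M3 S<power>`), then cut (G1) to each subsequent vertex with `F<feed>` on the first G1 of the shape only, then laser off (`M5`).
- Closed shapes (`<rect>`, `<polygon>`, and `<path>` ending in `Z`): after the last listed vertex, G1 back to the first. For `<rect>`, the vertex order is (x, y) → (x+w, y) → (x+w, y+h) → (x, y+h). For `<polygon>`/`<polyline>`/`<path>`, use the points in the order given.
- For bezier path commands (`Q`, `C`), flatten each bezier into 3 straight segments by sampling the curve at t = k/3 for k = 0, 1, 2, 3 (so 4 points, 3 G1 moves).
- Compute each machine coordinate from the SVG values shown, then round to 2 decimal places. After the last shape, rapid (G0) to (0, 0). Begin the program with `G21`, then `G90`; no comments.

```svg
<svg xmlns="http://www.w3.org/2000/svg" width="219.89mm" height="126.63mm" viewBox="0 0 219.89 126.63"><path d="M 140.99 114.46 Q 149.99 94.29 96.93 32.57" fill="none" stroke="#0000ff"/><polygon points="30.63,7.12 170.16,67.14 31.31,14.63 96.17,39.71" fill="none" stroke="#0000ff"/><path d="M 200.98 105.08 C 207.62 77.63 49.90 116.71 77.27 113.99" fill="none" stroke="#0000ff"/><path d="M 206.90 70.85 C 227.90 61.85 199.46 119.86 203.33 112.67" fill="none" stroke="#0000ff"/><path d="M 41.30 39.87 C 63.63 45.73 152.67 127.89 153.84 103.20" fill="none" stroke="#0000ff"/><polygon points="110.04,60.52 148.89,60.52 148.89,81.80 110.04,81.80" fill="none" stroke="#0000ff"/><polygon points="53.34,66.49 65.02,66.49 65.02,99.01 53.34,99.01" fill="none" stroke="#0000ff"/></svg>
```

G21
G90
G0 X140.99 Y12.17
M3 S200
G1 X140.09 Y30.23 F3381
G1 X125.41 Y57.53
G1 X96.93 Y94.06
M5
G0 X30.63 Y119.51
M3 S200
G1 X170.16 Y59.49 F3381
G1 X31.31 Y112.00
G1 X96.17 Y86.92
G1 X30.63 Y119.51
M5
G0 X200.98 Y21.55
M3 S200
G1 X165.78 Y30.84 F3381
G1 X98.65 Y19.84
G1 X77.27 Y12.64
M5
G0 X206.90 Y55.78
M3 S200
G1 X214.45 Y47.34 F3381
G1 X207.20 Y23.61
G1 X203.33 Y13.96
M5
G0 X41.30 Y86.76
M3 S200
G1 X80.14 Y62.25 F3381
G1 X129.11 Y27.57
G1 X153.84 Y23.43
M5
G0 X110.04 Y66.11
M3 S200
G1 X148.89 Y66.11 F3381
G1 X148.89 Y44.83
G1 X110.04 Y44.83
G1 X110.04 Y66.11
M5
G0 X53.34 Y60.14
M3 S200
G1 X65.02 Y60.14 F3381
G1 X65.02 Y27.62
G1 X53.34 Y27.62
G1 X53.34 Y60.14
M5
G0 X0.00 Y0.00

1 u = 1 mm; y_m = 126.63 − y.

[1] `<path>` quadratic bezier, #0000ff→engrave S200 F3381: (140.99,12.17) → (140.09,30.23) → (125.41,57.53) → (96.93,94.06)

[2] `<polygon>` closed polygon, #0000ff→engrave S200 F3381: (30.63,119.51) → (170.16,59.49) → (31.31,112.00) → (96.17,86.92) → (30.63,119.51) (closed)

[3] `<path>` cubic bezier, #0000ff→engrave S200 F3381: (200.98,21.55) → (165.78,30.84) → (98.65,19.84) → (77.27,12.64)

[4] `<path>` cubic bezier, #0000ff→engrave S200 F3381: (206.90,55.78) → (214.45,47.34) → (207.20,23.61) → (203.33,13.96)

[5] `<path>` cubic bezier, #0000ff→engrave S200 F3381: (41.30,86.76) → (80.14,62.25) → (129.11,27.57) → (153.84,23.43)

[6] `<polygon>` rectangle, #0000ff→engrave S200 F3381: (110.04,66.11) → (148.89,66.11) → (148.89,44.83) → (110.04,44.83) → (110.04,66.11) (closed)

[7] `<polygon>` rectangle, #0000ff→engrave S200 F3381: (53.34,60.14) → (65.02,60.14) → (65.02,27.62) → (53.34,27.62) → (53.34,60.14) (closed)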